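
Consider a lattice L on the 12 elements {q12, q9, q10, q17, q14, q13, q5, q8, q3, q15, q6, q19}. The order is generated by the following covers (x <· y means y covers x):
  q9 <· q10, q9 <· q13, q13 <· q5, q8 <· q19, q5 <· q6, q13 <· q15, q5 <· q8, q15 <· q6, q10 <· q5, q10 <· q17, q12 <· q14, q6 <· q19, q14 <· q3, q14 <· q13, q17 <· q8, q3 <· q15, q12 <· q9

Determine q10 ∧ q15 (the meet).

Common lower bounds of {q10, q15}: q12, q9.
The greatest among these is q9.

q9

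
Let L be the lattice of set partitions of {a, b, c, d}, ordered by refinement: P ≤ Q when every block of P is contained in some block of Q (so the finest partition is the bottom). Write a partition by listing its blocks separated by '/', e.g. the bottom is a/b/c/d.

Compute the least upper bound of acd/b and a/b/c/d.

acd/b

The join of acd/b and a/b/c/d merges any blocks that overlap across the partitions, giving acd/b.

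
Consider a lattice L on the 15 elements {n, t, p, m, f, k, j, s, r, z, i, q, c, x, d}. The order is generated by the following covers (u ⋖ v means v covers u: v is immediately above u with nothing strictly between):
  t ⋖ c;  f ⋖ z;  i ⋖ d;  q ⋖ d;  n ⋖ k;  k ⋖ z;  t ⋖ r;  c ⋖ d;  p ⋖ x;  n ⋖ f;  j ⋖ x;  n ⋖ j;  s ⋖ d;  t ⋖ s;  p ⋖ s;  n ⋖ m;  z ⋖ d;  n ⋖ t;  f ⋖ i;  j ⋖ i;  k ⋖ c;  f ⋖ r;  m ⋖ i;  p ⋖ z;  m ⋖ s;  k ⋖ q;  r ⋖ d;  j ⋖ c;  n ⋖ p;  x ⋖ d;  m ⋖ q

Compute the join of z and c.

Common upper bounds of {z, c}: d.
The least among these is d.

d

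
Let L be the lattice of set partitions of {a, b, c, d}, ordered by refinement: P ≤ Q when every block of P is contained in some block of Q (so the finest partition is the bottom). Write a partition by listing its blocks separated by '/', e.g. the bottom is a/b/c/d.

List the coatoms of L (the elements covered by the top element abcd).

The coatoms are exactly the elements covered by abcd: a/bcd, ab/cd, abc/d, abd/c, ac/bd, acd/b, ad/bc.

a/bcd, ab/cd, abc/d, abd/c, ac/bd, acd/b, ad/bc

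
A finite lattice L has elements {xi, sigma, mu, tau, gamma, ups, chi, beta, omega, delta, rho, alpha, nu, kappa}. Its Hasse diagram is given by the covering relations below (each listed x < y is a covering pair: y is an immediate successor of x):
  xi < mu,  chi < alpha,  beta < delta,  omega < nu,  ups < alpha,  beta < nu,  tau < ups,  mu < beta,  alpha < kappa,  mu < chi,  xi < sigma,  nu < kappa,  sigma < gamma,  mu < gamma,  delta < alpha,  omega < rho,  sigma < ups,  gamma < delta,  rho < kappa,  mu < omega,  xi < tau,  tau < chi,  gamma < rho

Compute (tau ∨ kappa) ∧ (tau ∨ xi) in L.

tau ∨ kappa = kappa
tau ∨ xi = tau
kappa ∧ tau = tau

tau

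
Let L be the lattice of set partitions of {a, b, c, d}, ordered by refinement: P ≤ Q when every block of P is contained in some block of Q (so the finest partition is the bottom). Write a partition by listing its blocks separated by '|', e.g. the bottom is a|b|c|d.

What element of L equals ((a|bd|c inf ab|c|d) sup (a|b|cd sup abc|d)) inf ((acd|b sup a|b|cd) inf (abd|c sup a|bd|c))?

a|bd|c ∧ ab|c|d = a|b|c|d
a|b|cd ∨ abc|d = abcd
a|b|c|d ∨ abcd = abcd
acd|b ∨ a|b|cd = acd|b
abd|c ∨ a|bd|c = abd|c
acd|b ∧ abd|c = ad|b|c
abcd ∧ ad|b|c = ad|b|c

ad|b|c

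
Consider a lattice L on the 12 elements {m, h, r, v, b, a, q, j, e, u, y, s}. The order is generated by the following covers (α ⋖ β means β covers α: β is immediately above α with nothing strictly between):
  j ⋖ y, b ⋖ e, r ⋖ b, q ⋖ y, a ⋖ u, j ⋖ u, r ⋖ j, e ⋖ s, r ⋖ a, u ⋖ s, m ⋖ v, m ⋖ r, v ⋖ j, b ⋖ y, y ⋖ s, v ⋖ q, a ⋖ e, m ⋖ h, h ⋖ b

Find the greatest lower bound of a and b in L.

Common lower bounds of {a, b}: m, r.
The greatest among these is r.

r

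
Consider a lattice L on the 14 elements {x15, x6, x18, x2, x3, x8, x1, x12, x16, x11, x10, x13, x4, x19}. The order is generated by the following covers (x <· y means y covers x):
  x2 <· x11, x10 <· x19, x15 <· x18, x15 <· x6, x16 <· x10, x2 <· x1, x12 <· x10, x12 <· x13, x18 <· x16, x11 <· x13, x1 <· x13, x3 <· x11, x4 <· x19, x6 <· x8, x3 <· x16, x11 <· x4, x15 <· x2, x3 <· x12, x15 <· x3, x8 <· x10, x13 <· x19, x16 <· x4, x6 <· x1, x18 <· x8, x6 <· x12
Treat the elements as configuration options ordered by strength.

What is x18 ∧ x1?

Common lower bounds of {x18, x1}: x15.
The greatest among these is x15.

x15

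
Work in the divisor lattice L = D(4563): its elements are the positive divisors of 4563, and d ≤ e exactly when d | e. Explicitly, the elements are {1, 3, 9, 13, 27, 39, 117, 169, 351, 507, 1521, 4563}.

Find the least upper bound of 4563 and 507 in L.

4563

In the divisibility order, the join is the least common multiple: lcm(4563, 507) = 4563.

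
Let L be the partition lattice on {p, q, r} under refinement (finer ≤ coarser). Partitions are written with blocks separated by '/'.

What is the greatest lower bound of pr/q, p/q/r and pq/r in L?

p/q/r

Common lower bounds of {pr/q, p/q/r, pq/r}: p/q/r.
The greatest among these is p/q/r.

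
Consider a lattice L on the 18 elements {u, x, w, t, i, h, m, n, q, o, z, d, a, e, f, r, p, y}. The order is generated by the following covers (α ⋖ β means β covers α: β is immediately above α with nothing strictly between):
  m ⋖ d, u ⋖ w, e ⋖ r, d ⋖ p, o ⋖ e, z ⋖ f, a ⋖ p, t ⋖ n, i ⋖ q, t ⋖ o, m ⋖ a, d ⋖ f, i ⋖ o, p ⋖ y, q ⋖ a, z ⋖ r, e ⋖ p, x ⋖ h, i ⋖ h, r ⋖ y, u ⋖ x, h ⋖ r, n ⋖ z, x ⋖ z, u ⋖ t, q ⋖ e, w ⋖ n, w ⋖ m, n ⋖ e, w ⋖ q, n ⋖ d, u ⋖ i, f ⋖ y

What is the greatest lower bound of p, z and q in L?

Common lower bounds of {p, z, q}: u, w.
The greatest among these is w.

w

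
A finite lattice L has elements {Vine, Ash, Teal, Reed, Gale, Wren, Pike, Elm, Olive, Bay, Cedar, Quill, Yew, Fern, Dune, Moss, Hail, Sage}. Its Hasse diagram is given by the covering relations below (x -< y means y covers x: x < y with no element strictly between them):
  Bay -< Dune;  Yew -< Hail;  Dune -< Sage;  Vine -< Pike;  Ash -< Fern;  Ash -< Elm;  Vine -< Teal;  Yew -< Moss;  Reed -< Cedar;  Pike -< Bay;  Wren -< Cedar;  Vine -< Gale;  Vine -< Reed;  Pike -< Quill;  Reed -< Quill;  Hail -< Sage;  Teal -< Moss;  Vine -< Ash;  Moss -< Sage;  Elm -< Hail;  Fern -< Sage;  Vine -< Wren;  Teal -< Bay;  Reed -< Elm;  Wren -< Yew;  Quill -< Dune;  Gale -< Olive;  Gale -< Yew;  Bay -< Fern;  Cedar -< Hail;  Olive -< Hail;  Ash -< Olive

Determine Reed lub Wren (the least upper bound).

Common upper bounds of {Reed, Wren}: Cedar, Hail, Sage.
The least among these is Cedar.

Cedar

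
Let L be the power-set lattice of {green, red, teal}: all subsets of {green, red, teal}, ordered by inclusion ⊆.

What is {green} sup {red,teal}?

Common upper bounds of {{green}, {red,teal}}: {green,red,teal}.
The least among these is {green,red,teal}.

{green,red,teal}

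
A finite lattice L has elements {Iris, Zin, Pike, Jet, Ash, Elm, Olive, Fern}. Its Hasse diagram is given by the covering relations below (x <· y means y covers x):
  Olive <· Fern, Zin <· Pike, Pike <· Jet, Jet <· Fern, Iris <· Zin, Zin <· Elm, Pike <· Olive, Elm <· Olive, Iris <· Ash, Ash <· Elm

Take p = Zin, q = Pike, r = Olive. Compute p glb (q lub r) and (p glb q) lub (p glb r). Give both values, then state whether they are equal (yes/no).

Zin; Zin; yes

q lub r = Olive, so p glb (q lub r) = Zin glb Olive = Zin.
p glb q = Zin and p glb r = Zin, so (p glb q) lub (p glb r) = Zin lub Zin = Zin.
Equal: yes.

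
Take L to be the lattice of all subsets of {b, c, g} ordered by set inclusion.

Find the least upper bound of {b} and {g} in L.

{b,g}

Under ⊆, join is union: {b} ∪ {g} = {b,g}.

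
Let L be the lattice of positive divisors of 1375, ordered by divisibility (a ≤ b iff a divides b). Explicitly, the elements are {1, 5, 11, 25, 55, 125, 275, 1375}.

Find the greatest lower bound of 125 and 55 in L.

5

In the divisibility order, the meet is the greatest common divisor: gcd(125, 55) = 5.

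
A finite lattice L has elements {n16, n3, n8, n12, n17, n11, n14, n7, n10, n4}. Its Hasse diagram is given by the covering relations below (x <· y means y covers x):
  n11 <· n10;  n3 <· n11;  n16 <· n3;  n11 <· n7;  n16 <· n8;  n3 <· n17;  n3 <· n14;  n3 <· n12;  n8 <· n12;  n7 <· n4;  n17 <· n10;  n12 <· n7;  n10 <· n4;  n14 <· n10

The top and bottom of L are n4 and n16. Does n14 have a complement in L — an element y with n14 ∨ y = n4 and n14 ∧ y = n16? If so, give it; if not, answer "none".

Need y with n14 ∨ y = n4 and n14 ∧ y = n16.
Checking each element gives: n8.

n8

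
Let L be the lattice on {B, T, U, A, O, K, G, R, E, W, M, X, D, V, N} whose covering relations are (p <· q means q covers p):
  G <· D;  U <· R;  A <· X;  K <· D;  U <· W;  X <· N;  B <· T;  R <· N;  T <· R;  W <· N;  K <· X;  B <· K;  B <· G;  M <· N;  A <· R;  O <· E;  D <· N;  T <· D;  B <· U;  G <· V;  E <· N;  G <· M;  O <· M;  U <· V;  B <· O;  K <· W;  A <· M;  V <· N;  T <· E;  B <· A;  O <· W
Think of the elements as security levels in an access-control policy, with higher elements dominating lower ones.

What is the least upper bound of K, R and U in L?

Common upper bounds of {K, R, U}: N.
The least among these is N.

N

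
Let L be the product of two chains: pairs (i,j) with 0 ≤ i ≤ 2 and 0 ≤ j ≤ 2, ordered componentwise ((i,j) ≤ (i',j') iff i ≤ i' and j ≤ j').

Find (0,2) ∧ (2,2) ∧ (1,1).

(0,1)

Common lower bounds of {(0,2), (2,2), (1,1)}: (0,0), (0,1).
The greatest among these is (0,1).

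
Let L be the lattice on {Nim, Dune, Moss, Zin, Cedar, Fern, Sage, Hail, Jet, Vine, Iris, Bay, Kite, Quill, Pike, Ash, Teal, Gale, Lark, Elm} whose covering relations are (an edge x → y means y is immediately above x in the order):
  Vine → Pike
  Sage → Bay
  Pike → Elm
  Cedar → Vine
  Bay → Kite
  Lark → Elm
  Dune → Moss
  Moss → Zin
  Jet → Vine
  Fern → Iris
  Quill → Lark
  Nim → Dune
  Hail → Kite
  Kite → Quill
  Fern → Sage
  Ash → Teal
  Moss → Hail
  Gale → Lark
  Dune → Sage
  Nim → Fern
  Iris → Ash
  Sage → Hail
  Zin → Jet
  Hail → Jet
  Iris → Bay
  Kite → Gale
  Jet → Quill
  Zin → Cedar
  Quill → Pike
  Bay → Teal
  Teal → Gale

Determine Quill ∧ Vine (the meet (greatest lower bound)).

Jet

Common lower bounds of {Quill, Vine}: Dune, Fern, Hail, Jet, Moss, Nim, Sage, Zin.
The greatest among these is Jet.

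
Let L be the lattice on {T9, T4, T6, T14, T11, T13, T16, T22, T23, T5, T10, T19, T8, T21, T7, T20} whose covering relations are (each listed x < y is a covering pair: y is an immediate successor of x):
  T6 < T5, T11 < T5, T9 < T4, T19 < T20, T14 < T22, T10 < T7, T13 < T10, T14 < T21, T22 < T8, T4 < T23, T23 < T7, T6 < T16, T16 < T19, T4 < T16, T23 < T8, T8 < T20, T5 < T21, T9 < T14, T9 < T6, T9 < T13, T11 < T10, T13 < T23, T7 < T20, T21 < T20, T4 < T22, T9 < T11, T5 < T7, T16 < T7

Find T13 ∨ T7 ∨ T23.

Common upper bounds of {T13, T7, T23}: T20, T7.
The least among these is T7.

T7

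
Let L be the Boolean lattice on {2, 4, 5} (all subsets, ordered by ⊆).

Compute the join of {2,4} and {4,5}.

{2,4,5}

Under ⊆, join is union: {2,4} ∪ {4,5} = {2,4,5}.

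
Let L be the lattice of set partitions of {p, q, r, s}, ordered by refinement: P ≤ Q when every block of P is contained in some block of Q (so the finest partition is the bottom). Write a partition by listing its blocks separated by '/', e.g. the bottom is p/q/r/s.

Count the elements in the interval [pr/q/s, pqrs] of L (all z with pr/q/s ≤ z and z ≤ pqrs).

5

The interval [pr/q/s, pqrs] = {pqr/s, pqrs, pr/q/s, pr/qs, prs/q}, which has 5 elements.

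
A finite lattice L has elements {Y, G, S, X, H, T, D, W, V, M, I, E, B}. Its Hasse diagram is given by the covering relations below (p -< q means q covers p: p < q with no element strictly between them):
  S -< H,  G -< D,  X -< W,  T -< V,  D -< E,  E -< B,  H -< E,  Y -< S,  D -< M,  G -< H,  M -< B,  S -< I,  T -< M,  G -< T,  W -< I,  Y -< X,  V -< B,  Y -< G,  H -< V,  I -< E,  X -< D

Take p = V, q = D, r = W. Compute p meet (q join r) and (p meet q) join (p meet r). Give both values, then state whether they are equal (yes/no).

q join r = E, so p meet (q join r) = V meet E = H.
p meet q = G and p meet r = Y, so (p meet q) join (p meet r) = G join Y = G.
Equal: no.

H; G; no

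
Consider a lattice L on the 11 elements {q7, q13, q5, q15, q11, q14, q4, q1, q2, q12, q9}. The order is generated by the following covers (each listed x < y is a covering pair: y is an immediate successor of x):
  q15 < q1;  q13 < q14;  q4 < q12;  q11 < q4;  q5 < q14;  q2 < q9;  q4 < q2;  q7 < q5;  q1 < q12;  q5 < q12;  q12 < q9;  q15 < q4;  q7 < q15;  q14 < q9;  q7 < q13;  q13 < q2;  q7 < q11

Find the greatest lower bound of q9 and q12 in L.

Common lower bounds of {q9, q12}: q1, q11, q12, q15, q4, q5, q7.
The greatest among these is q12.

q12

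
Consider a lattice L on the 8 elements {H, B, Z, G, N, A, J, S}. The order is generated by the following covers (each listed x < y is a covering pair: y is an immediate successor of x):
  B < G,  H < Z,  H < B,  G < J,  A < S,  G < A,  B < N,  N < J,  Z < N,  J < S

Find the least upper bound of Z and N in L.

Common upper bounds of {Z, N}: J, N, S.
The least among these is N.

N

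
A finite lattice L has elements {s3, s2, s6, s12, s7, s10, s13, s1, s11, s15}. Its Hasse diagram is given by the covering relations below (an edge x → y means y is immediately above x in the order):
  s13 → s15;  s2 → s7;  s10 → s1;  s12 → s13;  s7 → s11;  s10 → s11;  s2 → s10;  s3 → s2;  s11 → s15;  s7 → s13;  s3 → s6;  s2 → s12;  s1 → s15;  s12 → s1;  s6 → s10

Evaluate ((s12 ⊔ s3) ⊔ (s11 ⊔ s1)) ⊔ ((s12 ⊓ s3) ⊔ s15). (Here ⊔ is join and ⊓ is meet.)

s12 ∨ s3 = s12
s11 ∨ s1 = s15
s12 ∨ s15 = s15
s12 ∧ s3 = s3
s3 ∨ s15 = s15
s15 ∨ s15 = s15

s15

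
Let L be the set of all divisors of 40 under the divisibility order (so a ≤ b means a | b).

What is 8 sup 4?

In the divisibility order, the join is the least common multiple: lcm(8, 4) = 8.

8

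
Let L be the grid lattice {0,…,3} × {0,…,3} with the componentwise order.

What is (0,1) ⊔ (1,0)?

(1,1)

In a product of chains, the join is componentwise max, giving (1,1).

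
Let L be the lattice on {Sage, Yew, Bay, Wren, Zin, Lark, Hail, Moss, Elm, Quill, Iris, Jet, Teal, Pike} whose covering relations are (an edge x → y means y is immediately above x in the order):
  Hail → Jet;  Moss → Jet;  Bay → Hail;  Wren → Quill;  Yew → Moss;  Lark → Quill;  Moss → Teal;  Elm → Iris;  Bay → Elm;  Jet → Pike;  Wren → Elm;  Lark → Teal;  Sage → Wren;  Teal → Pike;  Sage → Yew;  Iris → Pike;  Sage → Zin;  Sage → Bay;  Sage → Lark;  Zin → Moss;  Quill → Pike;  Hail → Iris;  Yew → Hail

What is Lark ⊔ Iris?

Pike

Common upper bounds of {Lark, Iris}: Pike.
The least among these is Pike.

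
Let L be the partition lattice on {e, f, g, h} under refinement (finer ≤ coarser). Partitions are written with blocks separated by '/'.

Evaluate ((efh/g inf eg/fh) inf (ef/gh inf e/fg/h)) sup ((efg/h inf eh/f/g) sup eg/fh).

eg/fh

efh/g ∧ eg/fh = e/fh/g
ef/gh ∧ e/fg/h = e/f/g/h
e/fh/g ∧ e/f/g/h = e/f/g/h
efg/h ∧ eh/f/g = e/f/g/h
e/f/g/h ∨ eg/fh = eg/fh
e/f/g/h ∨ eg/fh = eg/fh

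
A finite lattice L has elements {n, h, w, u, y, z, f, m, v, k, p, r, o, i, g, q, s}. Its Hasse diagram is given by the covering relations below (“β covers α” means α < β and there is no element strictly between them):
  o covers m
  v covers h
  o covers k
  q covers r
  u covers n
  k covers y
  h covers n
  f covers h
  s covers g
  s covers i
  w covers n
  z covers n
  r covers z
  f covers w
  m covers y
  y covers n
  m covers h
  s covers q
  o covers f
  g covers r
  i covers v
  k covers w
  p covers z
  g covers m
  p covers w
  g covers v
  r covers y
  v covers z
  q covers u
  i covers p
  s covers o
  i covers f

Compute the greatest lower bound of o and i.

f

Common lower bounds of {o, i}: f, h, n, w.
The greatest among these is f.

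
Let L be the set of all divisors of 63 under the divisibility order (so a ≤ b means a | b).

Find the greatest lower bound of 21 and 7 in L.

7

In the divisibility order, the meet is the greatest common divisor: gcd(21, 7) = 7.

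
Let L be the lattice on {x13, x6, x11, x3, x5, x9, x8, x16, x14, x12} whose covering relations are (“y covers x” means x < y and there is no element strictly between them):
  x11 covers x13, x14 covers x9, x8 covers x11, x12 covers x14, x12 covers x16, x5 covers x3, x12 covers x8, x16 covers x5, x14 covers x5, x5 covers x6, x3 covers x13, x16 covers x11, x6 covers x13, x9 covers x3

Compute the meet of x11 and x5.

Common lower bounds of {x11, x5}: x13.
The greatest among these is x13.

x13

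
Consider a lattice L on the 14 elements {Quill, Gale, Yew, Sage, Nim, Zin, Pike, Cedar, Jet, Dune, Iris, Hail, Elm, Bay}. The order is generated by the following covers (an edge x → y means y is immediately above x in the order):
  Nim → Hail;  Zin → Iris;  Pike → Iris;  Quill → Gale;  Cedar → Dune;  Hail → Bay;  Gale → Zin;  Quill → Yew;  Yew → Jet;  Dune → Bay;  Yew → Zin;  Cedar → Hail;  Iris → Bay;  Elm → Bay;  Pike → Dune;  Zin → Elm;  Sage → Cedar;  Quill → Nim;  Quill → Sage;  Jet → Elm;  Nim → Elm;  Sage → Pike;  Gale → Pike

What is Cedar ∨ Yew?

Bay

Common upper bounds of {Cedar, Yew}: Bay.
The least among these is Bay.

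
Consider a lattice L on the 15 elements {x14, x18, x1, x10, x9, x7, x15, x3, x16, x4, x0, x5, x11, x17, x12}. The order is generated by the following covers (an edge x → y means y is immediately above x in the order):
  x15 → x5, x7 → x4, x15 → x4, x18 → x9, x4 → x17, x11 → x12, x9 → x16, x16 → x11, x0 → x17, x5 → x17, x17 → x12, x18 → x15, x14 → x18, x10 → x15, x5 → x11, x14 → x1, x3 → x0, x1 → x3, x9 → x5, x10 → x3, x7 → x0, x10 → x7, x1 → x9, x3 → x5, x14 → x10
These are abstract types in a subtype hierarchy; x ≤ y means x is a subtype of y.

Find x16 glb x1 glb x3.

x1

Common lower bounds of {x16, x1, x3}: x1, x14.
The greatest among these is x1.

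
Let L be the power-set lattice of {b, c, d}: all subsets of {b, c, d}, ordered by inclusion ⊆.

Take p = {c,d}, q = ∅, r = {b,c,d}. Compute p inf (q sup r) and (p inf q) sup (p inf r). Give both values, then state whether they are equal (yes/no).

{c,d}; {c,d}; yes

q sup r = {b,c,d}, so p inf (q sup r) = {c,d} inf {b,c,d} = {c,d}.
p inf q = ∅ and p inf r = {c,d}, so (p inf q) sup (p inf r) = ∅ sup {c,d} = {c,d}.
Equal: yes.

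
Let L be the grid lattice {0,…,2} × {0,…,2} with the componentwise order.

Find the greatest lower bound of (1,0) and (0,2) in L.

(0,0)

In a product of chains, the meet is componentwise min, giving (0,0).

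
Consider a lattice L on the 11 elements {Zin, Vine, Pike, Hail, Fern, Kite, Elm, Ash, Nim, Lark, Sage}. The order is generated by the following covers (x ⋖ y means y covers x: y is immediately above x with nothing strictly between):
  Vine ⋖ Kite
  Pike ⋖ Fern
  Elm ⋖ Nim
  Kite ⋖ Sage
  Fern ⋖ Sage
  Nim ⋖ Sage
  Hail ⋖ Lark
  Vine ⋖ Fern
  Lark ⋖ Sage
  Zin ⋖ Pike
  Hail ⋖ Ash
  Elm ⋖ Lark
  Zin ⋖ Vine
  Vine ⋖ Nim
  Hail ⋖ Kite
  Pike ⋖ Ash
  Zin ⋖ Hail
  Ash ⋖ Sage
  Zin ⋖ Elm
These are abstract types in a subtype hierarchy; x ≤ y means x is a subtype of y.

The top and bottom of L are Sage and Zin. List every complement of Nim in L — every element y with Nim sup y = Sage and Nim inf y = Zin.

Ash, Hail, Pike

Need y with Nim ∨ y = Sage and Nim ∧ y = Zin.
Checking each element gives: Ash, Hail, Pike.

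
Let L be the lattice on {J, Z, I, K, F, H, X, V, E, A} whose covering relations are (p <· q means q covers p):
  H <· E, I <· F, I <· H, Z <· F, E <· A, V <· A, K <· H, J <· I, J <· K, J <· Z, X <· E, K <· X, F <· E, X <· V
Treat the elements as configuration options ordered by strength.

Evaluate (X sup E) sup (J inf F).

X ∨ E = E
J ∧ F = J
E ∨ J = E

E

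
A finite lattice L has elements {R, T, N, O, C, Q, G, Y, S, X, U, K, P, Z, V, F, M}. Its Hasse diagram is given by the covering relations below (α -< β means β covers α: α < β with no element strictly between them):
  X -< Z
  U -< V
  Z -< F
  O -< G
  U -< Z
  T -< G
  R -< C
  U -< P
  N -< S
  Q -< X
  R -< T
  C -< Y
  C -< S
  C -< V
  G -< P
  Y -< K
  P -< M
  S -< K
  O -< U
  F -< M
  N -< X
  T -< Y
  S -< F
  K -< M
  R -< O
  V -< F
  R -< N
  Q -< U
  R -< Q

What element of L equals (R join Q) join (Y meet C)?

R ∨ Q = Q
Y ∧ C = C
Q ∨ C = V

V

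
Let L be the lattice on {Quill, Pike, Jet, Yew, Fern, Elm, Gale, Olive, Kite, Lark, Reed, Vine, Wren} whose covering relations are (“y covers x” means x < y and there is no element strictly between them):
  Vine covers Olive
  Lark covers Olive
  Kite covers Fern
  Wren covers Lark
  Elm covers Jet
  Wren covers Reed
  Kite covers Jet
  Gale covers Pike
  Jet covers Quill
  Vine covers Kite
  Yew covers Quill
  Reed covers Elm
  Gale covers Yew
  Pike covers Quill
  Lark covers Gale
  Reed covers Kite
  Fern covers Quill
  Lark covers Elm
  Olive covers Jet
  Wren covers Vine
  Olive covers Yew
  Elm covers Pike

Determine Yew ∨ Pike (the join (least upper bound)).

Gale

Common upper bounds of {Yew, Pike}: Gale, Lark, Wren.
The least among these is Gale.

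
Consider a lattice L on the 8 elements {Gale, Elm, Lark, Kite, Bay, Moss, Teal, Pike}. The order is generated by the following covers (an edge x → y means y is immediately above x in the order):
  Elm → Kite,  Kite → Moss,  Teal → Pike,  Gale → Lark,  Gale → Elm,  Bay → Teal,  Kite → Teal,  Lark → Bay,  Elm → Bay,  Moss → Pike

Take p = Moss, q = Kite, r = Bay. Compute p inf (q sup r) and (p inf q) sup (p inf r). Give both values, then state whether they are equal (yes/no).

Kite; Kite; yes

q sup r = Teal, so p inf (q sup r) = Moss inf Teal = Kite.
p inf q = Kite and p inf r = Elm, so (p inf q) sup (p inf r) = Kite sup Elm = Kite.
Equal: yes.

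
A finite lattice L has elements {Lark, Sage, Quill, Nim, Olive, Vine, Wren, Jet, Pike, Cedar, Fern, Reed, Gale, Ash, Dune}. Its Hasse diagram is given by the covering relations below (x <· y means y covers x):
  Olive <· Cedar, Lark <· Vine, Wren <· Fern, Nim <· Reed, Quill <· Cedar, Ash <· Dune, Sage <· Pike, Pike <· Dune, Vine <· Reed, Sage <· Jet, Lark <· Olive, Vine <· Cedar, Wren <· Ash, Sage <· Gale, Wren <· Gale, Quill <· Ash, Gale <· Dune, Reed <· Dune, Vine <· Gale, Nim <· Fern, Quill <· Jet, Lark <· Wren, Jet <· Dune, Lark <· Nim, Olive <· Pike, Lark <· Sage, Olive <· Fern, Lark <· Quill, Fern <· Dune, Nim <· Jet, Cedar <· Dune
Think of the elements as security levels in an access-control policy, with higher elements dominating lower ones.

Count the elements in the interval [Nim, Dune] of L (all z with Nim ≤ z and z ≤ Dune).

The interval [Nim, Dune] = {Dune, Fern, Jet, Nim, Reed}, which has 5 elements.

5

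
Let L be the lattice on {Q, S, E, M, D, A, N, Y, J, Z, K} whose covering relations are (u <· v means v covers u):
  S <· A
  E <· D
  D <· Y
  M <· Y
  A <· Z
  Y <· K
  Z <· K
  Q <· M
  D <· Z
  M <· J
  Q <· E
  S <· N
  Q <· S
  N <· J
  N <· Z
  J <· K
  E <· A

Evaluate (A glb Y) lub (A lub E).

A ∧ Y = E
A ∨ E = A
E ∨ A = A

A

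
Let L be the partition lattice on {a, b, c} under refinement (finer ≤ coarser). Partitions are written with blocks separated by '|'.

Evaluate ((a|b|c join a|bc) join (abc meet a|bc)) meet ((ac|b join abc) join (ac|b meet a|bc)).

a|bc

a|b|c ∨ a|bc = a|bc
abc ∧ a|bc = a|bc
a|bc ∨ a|bc = a|bc
ac|b ∨ abc = abc
ac|b ∧ a|bc = a|b|c
abc ∨ a|b|c = abc
a|bc ∧ abc = a|bc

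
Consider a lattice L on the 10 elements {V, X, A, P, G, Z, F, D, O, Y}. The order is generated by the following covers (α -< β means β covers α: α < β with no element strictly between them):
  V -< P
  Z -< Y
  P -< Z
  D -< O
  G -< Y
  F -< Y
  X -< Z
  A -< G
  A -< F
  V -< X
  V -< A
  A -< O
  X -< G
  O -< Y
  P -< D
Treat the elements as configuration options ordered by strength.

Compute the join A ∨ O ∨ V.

Common upper bounds of {A, O, V}: O, Y.
The least among these is O.

O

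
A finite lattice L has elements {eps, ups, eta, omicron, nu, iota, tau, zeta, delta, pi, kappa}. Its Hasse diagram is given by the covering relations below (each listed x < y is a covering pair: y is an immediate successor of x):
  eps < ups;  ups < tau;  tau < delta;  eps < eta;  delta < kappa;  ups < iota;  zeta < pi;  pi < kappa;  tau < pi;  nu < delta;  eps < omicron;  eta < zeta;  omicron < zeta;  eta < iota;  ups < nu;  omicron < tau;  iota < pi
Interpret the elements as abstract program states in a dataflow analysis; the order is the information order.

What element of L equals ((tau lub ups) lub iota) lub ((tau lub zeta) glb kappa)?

pi

tau ∨ ups = tau
tau ∨ iota = pi
tau ∨ zeta = pi
pi ∧ kappa = pi
pi ∨ pi = pi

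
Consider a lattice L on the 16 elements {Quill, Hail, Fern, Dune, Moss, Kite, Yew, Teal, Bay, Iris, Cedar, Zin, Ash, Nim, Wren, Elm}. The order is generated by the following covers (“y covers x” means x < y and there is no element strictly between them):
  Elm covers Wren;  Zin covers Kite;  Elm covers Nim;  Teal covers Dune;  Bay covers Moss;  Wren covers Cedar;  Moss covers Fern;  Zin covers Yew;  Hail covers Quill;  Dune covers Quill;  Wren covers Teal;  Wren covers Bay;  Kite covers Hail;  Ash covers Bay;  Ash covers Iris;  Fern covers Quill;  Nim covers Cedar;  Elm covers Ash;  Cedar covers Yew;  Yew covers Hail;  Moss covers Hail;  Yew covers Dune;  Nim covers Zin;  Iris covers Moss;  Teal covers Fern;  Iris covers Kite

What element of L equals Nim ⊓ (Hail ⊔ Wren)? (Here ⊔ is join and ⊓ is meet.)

Hail ∨ Wren = Wren
Nim ∧ Wren = Cedar

Cedar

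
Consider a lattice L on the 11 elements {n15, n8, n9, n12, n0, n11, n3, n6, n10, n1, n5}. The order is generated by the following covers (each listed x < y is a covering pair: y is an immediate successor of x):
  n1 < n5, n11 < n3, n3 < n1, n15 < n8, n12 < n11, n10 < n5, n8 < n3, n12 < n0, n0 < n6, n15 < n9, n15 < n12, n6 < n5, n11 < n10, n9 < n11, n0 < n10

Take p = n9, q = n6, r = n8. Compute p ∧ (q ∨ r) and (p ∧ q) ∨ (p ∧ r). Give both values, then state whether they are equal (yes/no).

n9; n15; no

q ∨ r = n5, so p ∧ (q ∨ r) = n9 ∧ n5 = n9.
p ∧ q = n15 and p ∧ r = n15, so (p ∧ q) ∨ (p ∧ r) = n15 ∨ n15 = n15.
Equal: no.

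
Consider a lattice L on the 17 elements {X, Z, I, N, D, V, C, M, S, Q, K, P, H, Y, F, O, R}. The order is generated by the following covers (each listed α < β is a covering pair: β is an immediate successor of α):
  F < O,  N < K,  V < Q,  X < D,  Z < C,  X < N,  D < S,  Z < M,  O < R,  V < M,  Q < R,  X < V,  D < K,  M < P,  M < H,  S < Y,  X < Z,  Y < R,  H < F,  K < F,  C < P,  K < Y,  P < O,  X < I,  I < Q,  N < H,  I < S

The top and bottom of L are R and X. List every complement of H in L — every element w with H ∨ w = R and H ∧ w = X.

I, S

Need w with H ∨ w = R and H ∧ w = X.
Checking each element gives: I, S.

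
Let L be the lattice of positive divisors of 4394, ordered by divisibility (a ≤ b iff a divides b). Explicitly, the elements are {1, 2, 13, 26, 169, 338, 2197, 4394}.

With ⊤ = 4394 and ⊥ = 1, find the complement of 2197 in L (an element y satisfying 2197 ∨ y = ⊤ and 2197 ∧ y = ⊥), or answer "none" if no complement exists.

Need y with 2197 ∨ y = 4394 and 2197 ∧ y = 1.
Checking each element gives: 2.

2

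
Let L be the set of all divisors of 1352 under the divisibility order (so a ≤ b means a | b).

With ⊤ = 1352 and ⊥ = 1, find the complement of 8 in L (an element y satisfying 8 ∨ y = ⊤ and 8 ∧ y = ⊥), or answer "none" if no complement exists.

Need y with 8 ∨ y = 1352 and 8 ∧ y = 1.
Checking each element gives: 169.

169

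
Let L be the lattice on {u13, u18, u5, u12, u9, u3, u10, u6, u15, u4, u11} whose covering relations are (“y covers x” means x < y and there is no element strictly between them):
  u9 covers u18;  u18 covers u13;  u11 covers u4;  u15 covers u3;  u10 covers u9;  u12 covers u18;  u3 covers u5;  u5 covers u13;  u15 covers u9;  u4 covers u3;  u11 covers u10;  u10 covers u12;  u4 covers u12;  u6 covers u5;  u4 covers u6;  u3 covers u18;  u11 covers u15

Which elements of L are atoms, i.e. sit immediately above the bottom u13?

u18, u5

The atoms are exactly the elements that cover u13: u18, u5.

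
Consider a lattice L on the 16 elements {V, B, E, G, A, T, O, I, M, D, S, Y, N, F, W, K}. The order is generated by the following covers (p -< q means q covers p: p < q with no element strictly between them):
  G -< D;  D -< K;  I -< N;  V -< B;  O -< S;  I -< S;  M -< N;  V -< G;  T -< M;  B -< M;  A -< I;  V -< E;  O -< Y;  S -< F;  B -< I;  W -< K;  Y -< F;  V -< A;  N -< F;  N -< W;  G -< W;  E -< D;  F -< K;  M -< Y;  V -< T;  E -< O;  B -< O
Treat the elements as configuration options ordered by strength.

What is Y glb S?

Common lower bounds of {Y, S}: B, E, O, V.
The greatest among these is O.

O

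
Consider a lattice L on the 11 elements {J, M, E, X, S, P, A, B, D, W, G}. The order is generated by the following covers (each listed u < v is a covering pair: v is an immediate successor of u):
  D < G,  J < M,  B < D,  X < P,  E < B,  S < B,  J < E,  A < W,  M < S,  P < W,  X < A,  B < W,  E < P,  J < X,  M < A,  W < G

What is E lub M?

B

Common upper bounds of {E, M}: B, D, G, W.
The least among these is B.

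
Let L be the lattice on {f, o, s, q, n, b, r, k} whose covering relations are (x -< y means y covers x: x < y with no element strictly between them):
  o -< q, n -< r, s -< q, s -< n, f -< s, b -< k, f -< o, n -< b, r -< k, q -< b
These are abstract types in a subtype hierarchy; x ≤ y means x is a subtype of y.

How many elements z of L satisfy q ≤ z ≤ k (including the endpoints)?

The interval [q, k] = {b, k, q}, which has 3 elements.

3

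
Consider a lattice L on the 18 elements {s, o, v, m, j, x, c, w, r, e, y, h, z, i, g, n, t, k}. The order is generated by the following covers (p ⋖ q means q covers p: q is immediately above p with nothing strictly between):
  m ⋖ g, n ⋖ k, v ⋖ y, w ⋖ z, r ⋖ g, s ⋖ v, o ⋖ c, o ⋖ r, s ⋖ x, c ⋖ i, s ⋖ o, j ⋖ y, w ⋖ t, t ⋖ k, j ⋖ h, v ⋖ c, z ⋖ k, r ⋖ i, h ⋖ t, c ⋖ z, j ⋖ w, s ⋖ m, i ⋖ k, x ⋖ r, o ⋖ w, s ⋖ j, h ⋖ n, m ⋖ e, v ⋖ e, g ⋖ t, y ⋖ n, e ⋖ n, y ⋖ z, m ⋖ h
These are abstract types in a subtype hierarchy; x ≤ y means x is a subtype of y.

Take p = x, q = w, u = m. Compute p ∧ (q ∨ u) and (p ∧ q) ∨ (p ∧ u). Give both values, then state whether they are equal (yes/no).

x; s; no

q ∨ u = t, so p ∧ (q ∨ u) = x ∧ t = x.
p ∧ q = s and p ∧ u = s, so (p ∧ q) ∨ (p ∧ u) = s ∨ s = s.
Equal: no.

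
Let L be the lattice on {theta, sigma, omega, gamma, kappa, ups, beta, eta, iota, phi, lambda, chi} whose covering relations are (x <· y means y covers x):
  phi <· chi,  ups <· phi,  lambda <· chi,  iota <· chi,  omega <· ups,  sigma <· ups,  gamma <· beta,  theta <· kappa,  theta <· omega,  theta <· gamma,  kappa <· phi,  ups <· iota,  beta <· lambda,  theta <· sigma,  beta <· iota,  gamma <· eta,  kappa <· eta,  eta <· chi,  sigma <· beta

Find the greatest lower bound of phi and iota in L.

ups

Common lower bounds of {phi, iota}: omega, sigma, theta, ups.
The greatest among these is ups.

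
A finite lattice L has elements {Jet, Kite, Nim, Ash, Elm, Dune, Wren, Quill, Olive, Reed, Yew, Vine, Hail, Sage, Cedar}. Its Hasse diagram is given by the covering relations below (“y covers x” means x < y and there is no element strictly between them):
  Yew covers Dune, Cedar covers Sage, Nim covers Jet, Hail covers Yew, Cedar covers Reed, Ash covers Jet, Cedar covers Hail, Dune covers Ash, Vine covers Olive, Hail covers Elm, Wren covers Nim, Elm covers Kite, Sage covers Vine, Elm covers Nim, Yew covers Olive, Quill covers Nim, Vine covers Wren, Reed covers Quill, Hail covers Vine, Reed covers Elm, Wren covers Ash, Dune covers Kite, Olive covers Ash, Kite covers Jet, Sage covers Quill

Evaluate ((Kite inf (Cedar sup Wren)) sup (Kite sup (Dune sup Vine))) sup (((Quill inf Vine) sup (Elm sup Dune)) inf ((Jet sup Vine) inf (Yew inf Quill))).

Cedar ∨ Wren = Cedar
Kite ∧ Cedar = Kite
Dune ∨ Vine = Hail
Kite ∨ Hail = Hail
Kite ∨ Hail = Hail
Quill ∧ Vine = Nim
Elm ∨ Dune = Hail
Nim ∨ Hail = Hail
Jet ∨ Vine = Vine
Yew ∧ Quill = Jet
Vine ∧ Jet = Jet
Hail ∧ Jet = Jet
Hail ∨ Jet = Hail

Hail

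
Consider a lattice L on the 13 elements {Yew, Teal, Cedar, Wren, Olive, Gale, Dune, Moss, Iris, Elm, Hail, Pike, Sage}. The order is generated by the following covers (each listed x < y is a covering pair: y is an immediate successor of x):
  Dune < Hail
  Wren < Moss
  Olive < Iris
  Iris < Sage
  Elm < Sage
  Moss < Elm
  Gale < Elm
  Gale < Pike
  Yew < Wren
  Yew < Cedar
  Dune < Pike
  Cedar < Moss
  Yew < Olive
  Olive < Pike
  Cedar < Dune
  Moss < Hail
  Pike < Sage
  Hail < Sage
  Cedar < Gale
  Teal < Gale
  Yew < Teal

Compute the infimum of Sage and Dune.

Dune

Common lower bounds of {Sage, Dune}: Cedar, Dune, Yew.
The greatest among these is Dune.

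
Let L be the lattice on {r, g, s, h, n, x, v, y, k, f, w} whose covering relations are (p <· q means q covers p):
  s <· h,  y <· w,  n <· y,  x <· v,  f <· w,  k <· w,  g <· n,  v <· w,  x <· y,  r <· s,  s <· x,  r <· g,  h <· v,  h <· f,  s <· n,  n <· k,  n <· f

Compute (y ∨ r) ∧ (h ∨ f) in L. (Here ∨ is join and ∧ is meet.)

y ∨ r = y
h ∨ f = f
y ∧ f = n

n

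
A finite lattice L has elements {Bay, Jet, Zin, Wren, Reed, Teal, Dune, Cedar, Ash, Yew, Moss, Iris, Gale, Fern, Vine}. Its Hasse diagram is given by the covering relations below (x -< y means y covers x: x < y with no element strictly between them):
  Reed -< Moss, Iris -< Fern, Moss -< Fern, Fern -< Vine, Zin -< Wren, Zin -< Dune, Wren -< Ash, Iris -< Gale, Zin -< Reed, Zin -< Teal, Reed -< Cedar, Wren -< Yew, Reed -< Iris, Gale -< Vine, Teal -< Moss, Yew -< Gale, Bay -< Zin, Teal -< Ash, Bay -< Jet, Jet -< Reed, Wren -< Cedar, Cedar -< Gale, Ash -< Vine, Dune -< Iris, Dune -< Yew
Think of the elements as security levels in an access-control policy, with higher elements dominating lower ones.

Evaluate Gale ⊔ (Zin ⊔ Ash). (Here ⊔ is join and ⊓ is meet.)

Vine

Zin ∨ Ash = Ash
Gale ∨ Ash = Vine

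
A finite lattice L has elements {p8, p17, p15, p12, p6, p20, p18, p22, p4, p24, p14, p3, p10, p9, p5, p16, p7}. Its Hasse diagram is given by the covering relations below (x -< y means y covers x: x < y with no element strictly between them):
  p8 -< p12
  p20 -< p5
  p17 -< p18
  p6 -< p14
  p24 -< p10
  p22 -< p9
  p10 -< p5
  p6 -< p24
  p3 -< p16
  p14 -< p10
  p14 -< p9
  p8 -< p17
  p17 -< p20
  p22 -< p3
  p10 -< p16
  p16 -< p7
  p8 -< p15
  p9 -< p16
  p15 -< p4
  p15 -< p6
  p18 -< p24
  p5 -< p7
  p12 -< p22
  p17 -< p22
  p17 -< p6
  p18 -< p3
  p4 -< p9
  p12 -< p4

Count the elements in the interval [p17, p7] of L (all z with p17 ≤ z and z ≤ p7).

13

The interval [p17, p7] = {p10, p14, p16, p17, p18, p20, p22, p24, p3, p5, p6, p7, p9}, which has 13 elements.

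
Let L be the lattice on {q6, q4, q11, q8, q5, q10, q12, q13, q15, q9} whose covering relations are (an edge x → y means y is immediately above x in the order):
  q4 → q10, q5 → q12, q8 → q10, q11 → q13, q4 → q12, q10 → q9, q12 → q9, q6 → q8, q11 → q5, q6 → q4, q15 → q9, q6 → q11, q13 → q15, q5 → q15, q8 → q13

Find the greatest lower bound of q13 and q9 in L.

q13

Common lower bounds of {q13, q9}: q11, q13, q6, q8.
The greatest among these is q13.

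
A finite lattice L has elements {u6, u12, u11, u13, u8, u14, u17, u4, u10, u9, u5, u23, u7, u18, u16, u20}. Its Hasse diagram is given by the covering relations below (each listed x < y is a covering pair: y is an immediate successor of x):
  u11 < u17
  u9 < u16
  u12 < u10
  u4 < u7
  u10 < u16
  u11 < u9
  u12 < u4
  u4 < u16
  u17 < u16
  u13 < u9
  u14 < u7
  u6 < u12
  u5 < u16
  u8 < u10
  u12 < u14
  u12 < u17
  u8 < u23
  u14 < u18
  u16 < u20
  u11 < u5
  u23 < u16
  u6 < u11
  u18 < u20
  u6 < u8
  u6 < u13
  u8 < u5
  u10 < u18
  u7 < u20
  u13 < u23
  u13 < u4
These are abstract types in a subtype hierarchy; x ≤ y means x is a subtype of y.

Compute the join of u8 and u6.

Common upper bounds of {u8, u6}: u10, u16, u18, u20, u23, u5, u8.
The least among these is u8.

u8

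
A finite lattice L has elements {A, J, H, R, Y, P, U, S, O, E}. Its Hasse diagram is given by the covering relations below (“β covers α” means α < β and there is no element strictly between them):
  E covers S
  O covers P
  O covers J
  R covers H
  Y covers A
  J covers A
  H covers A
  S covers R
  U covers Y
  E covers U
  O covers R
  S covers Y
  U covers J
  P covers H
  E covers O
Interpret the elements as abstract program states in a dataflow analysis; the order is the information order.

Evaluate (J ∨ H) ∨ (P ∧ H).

O

J ∨ H = O
P ∧ H = H
O ∨ H = O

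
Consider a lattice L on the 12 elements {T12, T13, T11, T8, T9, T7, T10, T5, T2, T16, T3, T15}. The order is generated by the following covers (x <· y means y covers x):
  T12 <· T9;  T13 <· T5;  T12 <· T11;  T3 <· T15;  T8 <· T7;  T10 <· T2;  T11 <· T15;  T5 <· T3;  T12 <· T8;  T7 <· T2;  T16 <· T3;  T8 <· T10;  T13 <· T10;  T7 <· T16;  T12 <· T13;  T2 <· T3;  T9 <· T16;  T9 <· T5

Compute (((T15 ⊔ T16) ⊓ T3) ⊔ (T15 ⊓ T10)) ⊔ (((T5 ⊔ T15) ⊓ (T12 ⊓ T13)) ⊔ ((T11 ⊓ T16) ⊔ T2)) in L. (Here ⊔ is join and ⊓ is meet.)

T15 ∨ T16 = T15
T15 ∧ T3 = T3
T15 ∧ T10 = T10
T3 ∨ T10 = T3
T5 ∨ T15 = T15
T12 ∧ T13 = T12
T15 ∧ T12 = T12
T11 ∧ T16 = T12
T12 ∨ T2 = T2
T12 ∨ T2 = T2
T3 ∨ T2 = T3

T3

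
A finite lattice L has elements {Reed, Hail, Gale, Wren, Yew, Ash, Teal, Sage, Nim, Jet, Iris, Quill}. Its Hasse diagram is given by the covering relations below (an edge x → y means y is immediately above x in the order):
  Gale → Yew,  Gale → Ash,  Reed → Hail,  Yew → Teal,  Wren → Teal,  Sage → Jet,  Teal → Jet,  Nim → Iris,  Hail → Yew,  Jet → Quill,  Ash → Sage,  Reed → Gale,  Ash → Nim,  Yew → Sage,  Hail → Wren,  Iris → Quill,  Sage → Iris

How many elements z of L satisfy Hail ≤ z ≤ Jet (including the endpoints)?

The interval [Hail, Jet] = {Hail, Jet, Sage, Teal, Wren, Yew}, which has 6 elements.

6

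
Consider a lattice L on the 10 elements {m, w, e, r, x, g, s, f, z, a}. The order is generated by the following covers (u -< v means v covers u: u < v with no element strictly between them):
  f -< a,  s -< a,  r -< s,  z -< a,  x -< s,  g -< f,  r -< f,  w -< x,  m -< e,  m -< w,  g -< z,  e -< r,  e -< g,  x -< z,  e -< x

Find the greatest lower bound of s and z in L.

Common lower bounds of {s, z}: e, m, w, x.
The greatest among these is x.

x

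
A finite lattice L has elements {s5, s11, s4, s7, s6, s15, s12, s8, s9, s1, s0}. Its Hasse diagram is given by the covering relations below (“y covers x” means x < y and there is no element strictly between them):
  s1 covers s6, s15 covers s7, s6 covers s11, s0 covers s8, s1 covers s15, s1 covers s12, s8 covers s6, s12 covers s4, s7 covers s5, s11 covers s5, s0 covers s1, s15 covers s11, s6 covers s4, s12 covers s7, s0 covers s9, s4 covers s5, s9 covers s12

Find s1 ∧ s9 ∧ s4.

s4

Common lower bounds of {s1, s9, s4}: s4, s5.
The greatest among these is s4.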